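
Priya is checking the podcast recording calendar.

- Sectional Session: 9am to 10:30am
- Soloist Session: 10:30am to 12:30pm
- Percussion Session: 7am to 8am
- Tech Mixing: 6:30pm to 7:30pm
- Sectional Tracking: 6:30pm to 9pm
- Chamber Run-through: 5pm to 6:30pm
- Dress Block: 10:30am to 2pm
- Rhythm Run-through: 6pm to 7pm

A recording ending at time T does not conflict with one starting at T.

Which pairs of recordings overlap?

Chamber Run-through & Rhythm Run-through, Dress Block & Soloist Session, Rhythm Run-through & Sectional Tracking, Rhythm Run-through & Tech Mixing, Sectional Tracking & Tech Mixing

Sorted by start: Percussion Session, Sectional Session, Dress Block, Soloist Session, Chamber Run-through, Rhythm Run-through, Tech Mixing, Sectional Tracking.
Sectional Session starts after Percussion Session ends — done with Percussion Session.
Dress Block starts exactly when Sectional Session ends (back-to-back, no overlap) — done with Sectional Session.
Soloist Session starts before Dress Block ends → Dress Block and Soloist Session overlap.
Chamber Run-through starts after Dress Block ends — done with Dress Block.
Chamber Run-through starts after Soloist Session ends — done with Soloist Session.
Rhythm Run-through starts before Chamber Run-through ends → Chamber Run-through and Rhythm Run-through overlap.
Tech Mixing starts exactly when Chamber Run-through ends (back-to-back, no overlap) — done with Chamber Run-through.
Tech Mixing starts before Rhythm Run-through ends → Rhythm Run-through and Tech Mixing overlap.
Sectional Tracking starts before Rhythm Run-through ends → Rhythm Run-through and Sectional Tracking overlap.
Sectional Tracking starts before Tech Mixing ends → Tech Mixing and Sectional Tracking overlap.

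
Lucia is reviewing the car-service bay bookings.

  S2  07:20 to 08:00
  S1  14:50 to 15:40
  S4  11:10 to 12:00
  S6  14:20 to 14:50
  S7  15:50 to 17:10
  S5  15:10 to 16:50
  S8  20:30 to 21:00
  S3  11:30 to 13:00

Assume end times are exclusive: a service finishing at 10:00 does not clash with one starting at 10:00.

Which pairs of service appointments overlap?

Sorted by start: S2, S4, S3, S6, S1, S5, S7, S8.
S4 starts after S2 ends — done with S2.
S3 starts before S4 ends → S4 and S3 overlap.
S6 starts after S4 ends — done with S4.
S6 starts after S3 ends — done with S3.
S1 starts exactly when S6 ends (back-to-back, no overlap) — done with S6.
S5 starts before S1 ends → S1 and S5 overlap.
S7 starts after S1 ends — done with S1.
S7 starts before S5 ends → S5 and S7 overlap.
S8 starts after S5 ends.
S8 starts after S7 ends.

S1 & S5, S3 & S4, S5 & S7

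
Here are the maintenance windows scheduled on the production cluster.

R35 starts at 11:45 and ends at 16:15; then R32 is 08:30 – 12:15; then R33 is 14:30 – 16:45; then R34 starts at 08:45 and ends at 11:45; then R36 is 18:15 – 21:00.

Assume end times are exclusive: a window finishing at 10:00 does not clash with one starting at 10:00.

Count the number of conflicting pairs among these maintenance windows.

3

Sorted by start: R32, R34, R35, R33, R36.
R34 starts before R32 ends → R32 and R34 overlap.
R35 starts before R32 ends → R32 and R35 overlap.
R33 starts after R32 ends, so R32 has no further overlaps.
R35 starts exactly when R34 ends (back-to-back, no overlap), so R34 has no further overlaps.
R33 starts before R35 ends → R35 and R33 overlap.
R36 starts after R35 ends.
R36 starts after R33 ends.
Overlapping pairs: R32 & R34, R32 & R35, R33 & R35 — 3 in total.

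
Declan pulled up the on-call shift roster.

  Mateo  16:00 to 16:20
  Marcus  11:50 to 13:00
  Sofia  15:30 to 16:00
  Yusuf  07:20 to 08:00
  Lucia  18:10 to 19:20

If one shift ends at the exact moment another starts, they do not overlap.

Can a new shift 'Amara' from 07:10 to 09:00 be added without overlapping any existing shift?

Yusuf: starts 07:20 before Amara ends 09:00, and ends 08:00 after Amara starts 07:10 → overlap.
Marcus: starts 11:50 at or after Amara ends 09:00 → clear.
Sofia: starts 15:30 at or after Amara ends 09:00 → clear.
Mateo: starts 16:00 at or after Amara ends 09:00 → clear.
Lucia: starts 18:10 at or after Amara ends 09:00 → clear.
Amara overlaps Yusuf.

No — it overlaps Yusuf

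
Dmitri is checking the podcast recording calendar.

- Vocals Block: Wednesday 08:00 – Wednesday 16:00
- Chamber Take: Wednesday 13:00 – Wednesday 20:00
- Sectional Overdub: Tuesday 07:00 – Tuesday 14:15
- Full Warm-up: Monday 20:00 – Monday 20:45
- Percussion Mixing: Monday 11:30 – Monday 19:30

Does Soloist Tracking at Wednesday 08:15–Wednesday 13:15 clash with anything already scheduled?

Percussion Mixing: ends Monday 19:30 at or before Soloist Tracking starts Wednesday 08:15 → clear.
Full Warm-up: ends Monday 20:45 at or before Soloist Tracking starts Wednesday 08:15 → clear.
Sectional Overdub: ends Tuesday 14:15 at or before Soloist Tracking starts Wednesday 08:15 → clear.
Vocals Block: starts Wednesday 08:00 before Soloist Tracking ends Wednesday 13:15, and ends Wednesday 16:00 after Soloist Tracking starts Wednesday 08:15 → overlap.
Chamber Take: starts Wednesday 13:00 before Soloist Tracking ends Wednesday 13:15, and ends Wednesday 20:00 after Soloist Tracking starts Wednesday 08:15 → overlap.
Soloist Tracking overlaps Vocals Block, Chamber Take.

Yes — it overlaps Chamber Take, Vocals Block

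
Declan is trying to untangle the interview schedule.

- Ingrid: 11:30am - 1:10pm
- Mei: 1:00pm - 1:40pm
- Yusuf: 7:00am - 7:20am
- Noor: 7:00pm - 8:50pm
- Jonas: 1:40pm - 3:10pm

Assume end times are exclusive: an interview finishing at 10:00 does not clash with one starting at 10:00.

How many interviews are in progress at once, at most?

Walk through starts and ends in time order (an end at T is processed before a start at T):
7:00am start Yusuf → 1
7:20am end Yusuf → 0
11:30am start Ingrid → 1
1:00pm start Mei → 2
1:10pm end Ingrid → 1
1:40pm end Mei → 0
1:40pm start Jonas → 1
3:10pm end Jonas → 0
7:00pm start Noor → 1
8:50pm end Noor → 0
Peak is 2, at 1:00pm (Ingrid, Mei).

2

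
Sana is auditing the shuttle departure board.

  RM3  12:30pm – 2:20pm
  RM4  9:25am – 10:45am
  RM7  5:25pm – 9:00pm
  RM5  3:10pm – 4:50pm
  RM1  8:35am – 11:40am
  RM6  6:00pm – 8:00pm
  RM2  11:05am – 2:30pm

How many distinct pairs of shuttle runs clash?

4

Sorted by start: RM1, RM4, RM2, RM3, RM5, RM7, RM6.
RM4 starts before RM1 ends → RM1 and RM4 overlap.
RM2 starts before RM1 ends → RM1 and RM2 overlap.
RM3 starts after RM1 ends, so nothing later overlaps RM1 either.
RM2 starts after RM4 ends, so nothing later overlaps RM4 either.
RM3 starts before RM2 ends → RM2 and RM3 overlap.
RM5 starts after RM2 ends, so nothing later overlaps RM2 either.
RM5 starts after RM3 ends, so nothing later overlaps RM3 either.
RM7 starts after RM5 ends, so nothing later overlaps RM5 either.
RM6 starts before RM7 ends → RM7 and RM6 overlap.
Overlapping pairs: RM1 & RM2, RM1 & RM4, RM2 & RM3, RM6 & RM7 — 4 in total.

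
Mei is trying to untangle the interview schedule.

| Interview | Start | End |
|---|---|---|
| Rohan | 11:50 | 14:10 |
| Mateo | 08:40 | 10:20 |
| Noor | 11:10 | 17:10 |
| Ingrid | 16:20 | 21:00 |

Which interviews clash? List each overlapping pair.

Two intervals overlap when each starts before the other ends.
Sorted by start: Mateo, Noor, Rohan, Ingrid.
Noor starts after Mateo ends; Mateo is clear from here.
Rohan starts before Noor ends → Noor and Rohan overlap.
Ingrid starts before Noor ends → Noor and Ingrid overlap.
Ingrid starts after Rohan ends.

Ingrid & Noor, Noor & Rohan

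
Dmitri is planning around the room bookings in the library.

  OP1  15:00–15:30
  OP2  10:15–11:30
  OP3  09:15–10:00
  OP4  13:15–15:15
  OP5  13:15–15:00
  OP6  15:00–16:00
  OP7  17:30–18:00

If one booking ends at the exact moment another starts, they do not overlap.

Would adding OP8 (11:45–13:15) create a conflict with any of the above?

No — it doesn't clash with anything

OP3: ends 10:00 at or before OP8 starts 11:45 → clear.
OP2: ends 11:30 at or before OP8 starts 11:45 → clear.
OP4: starts 13:15 at or after OP8 ends 13:15 → clear.
OP5: starts 13:15 at or after OP8 ends 13:15 → clear.
OP1: starts 15:00 at or after OP8 ends 13:15 → clear.
OP6: starts 15:00 at or after OP8 ends 13:15 → clear.
OP7: starts 17:30 at or after OP8 ends 13:15 → clear.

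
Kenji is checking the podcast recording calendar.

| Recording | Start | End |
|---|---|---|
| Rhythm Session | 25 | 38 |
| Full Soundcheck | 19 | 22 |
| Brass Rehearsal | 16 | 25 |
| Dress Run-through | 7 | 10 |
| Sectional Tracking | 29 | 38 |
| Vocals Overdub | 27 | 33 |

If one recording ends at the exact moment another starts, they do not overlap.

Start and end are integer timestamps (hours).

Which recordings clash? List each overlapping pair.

Sorted by start: Dress Run-through, Brass Rehearsal, Full Soundcheck, Rhythm Session, Vocals Overdub, Sectional Tracking.
Brass Rehearsal starts after Dress Run-through ends, so nothing later overlaps Dress Run-through either.
Full Soundcheck starts before Brass Rehearsal ends → Brass Rehearsal and Full Soundcheck overlap.
Rhythm Session starts exactly when Brass Rehearsal ends (back-to-back, no overlap), so nothing later overlaps Brass Rehearsal either.
Rhythm Session starts after Full Soundcheck ends, so nothing later overlaps Full Soundcheck either.
Vocals Overdub starts before Rhythm Session ends → Rhythm Session and Vocals Overdub overlap.
Sectional Tracking starts before Rhythm Session ends → Rhythm Session and Sectional Tracking overlap.
Sectional Tracking starts before Vocals Overdub ends → Vocals Overdub and Sectional Tracking overlap.

Brass Rehearsal & Full Soundcheck, Rhythm Session & Sectional Tracking, Rhythm Session & Vocals Overdub, Sectional Tracking & Vocals Overdub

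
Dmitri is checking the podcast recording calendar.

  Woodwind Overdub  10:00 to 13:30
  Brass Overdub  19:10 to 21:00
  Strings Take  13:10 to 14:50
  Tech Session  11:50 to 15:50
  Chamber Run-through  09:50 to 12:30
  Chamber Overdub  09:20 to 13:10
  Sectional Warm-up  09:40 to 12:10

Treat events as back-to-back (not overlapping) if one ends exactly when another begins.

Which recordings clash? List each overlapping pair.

Chamber Overdub & Chamber Run-through, Chamber Overdub & Sectional Warm-up, Chamber Overdub & Tech Session, Chamber Overdub & Woodwind Overdub, Chamber Run-through & Sectional Warm-up, Chamber Run-through & Tech Session, Chamber Run-through & Woodwind Overdub, Sectional Warm-up & Tech Session, Sectional Warm-up & Woodwind Overdub, Strings Take & Tech Session, Strings Take & Woodwind Overdub, Tech Session & Woodwind Overdub

Check each pair: they overlap iff neither finishes before the other starts.
Sorted by start: Chamber Overdub, Sectional Warm-up, Chamber Run-through, Woodwind Overdub, Tech Session, Strings Take, Brass Overdub.
Sectional Warm-up starts before Chamber Overdub ends → Chamber Overdub and Sectional Warm-up overlap.
Chamber Run-through starts before Chamber Overdub ends → Chamber Overdub and Chamber Run-through overlap.
Woodwind Overdub starts before Chamber Overdub ends → Chamber Overdub and Woodwind Overdub overlap.
Tech Session starts before Chamber Overdub ends → Chamber Overdub and Tech Session overlap.
Strings Take starts exactly when Chamber Overdub ends (back-to-back, no overlap), so nothing later overlaps Chamber Overdub either.
Chamber Run-through starts before Sectional Warm-up ends → Sectional Warm-up and Chamber Run-through overlap.
Woodwind Overdub starts before Sectional Warm-up ends → Sectional Warm-up and Woodwind Overdub overlap.
Tech Session starts before Sectional Warm-up ends → Sectional Warm-up and Tech Session overlap.
Strings Take starts after Sectional Warm-up ends, so nothing later overlaps Sectional Warm-up either.
Woodwind Overdub starts before Chamber Run-through ends → Chamber Run-through and Woodwind Overdub overlap.
Tech Session starts before Chamber Run-through ends → Chamber Run-through and Tech Session overlap.
Strings Take starts after Chamber Run-through ends, so nothing later overlaps Chamber Run-through either.
Tech Session starts before Woodwind Overdub ends → Woodwind Overdub and Tech Session overlap.
Strings Take starts before Woodwind Overdub ends → Woodwind Overdub and Strings Take overlap.
Brass Overdub starts after Woodwind Overdub ends.
Strings Take starts before Tech Session ends → Tech Session and Strings Take overlap.
Brass Overdub starts after Tech Session ends.
Brass Overdub starts after Strings Take ends.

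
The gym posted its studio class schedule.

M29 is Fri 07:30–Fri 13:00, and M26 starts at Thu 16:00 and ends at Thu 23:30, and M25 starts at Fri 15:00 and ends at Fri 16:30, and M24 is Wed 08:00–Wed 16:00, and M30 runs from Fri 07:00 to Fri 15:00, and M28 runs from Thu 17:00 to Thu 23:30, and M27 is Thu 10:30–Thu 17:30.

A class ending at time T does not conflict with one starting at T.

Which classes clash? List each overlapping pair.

Sorted by start: M24, M27, M26, M28, M30, M29, M25.
M27 starts after M24 ends; M24 is clear from here.
M26 starts before M27 ends → M27 and M26 overlap.
M28 starts before M27 ends → M27 and M28 overlap.
M30 starts after M27 ends; M27 is clear from here.
M28 starts before M26 ends → M26 and M28 overlap.
M30 starts after M26 ends; M26 is clear from here.
M30 starts after M28 ends; M28 is clear from here.
M29 starts before M30 ends → M30 and M29 overlap.
M25 starts exactly when M30 ends (back-to-back, no overlap).
M25 starts after M29 ends.

M26 & M27, M26 & M28, M27 & M28, M29 & M30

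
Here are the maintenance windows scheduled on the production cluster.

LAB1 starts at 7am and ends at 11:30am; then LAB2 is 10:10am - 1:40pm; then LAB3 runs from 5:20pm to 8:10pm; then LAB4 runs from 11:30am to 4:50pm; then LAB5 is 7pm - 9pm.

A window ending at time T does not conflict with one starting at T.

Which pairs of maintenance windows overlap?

LAB1 & LAB2, LAB2 & LAB4, LAB3 & LAB5

Sorted by start: LAB1, LAB2, LAB4, LAB3, LAB5.
LAB2 starts before LAB1 ends → LAB1 and LAB2 overlap.
LAB4 starts exactly when LAB1 ends (back-to-back, no overlap); LAB1 is clear from here.
LAB4 starts before LAB2 ends → LAB2 and LAB4 overlap.
LAB3 starts after LAB2 ends; LAB2 is clear from here.
LAB3 starts after LAB4 ends; LAB4 is clear from here.
LAB5 starts before LAB3 ends → LAB3 and LAB5 overlap.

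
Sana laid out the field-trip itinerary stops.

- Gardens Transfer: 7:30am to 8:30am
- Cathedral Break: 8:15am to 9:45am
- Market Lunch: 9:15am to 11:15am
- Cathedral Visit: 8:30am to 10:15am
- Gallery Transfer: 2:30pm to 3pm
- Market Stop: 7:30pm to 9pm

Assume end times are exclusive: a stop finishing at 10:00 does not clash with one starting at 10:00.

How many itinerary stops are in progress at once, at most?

3

Sweep the timeline, counting +1 at each start and −1 at each end (ends before starts at a tie):
7:30am start Gardens Transfer → 1
8:15am start Cathedral Break → 2
8:30am end Gardens Transfer → 1
8:30am start Cathedral Visit → 2
9:15am start Market Lunch → 3
9:45am end Cathedral Break → 2
10:15am end Cathedral Visit → 1
11:15am end Market Lunch → 0
2:30pm start Gallery Transfer → 1
3pm end Gallery Transfer → 0
7:30pm start Market Stop → 1
9pm end Market Stop → 0
Peak is 3, at 9:15am (Cathedral Break, Cathedral Visit, Market Lunch).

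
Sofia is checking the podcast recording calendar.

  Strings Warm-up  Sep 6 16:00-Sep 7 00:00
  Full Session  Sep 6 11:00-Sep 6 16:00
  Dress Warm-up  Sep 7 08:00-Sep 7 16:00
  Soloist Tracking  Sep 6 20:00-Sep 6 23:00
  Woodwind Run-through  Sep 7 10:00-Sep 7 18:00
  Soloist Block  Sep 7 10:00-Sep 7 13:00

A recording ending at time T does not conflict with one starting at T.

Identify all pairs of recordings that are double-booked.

Dress Warm-up & Soloist Block, Dress Warm-up & Woodwind Run-through, Soloist Block & Woodwind Run-through, Soloist Tracking & Strings Warm-up

Sorted by start: Full Session, Strings Warm-up, Soloist Tracking, Dress Warm-up, Woodwind Run-through, Soloist Block.
Strings Warm-up starts exactly when Full Session ends (back-to-back, no overlap), so Full Session has no further overlaps.
Soloist Tracking starts before Strings Warm-up ends → Strings Warm-up and Soloist Tracking overlap.
Dress Warm-up starts after Strings Warm-up ends, so Strings Warm-up has no further overlaps.
Dress Warm-up starts after Soloist Tracking ends, so Soloist Tracking has no further overlaps.
Woodwind Run-through starts before Dress Warm-up ends → Dress Warm-up and Woodwind Run-through overlap.
Soloist Block starts before Dress Warm-up ends → Dress Warm-up and Soloist Block overlap.
Soloist Block starts before Woodwind Run-through ends → Woodwind Run-through and Soloist Block overlap.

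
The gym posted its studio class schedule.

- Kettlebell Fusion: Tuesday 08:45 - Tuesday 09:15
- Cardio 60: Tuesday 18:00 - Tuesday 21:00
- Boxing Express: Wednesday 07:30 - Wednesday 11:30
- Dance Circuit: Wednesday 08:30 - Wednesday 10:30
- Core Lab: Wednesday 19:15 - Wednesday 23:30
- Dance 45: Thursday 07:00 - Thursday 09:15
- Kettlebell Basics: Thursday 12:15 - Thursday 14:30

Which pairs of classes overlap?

Boxing Express & Dance Circuit

Sorted by start: Kettlebell Fusion, Cardio 60, Boxing Express, Dance Circuit, Core Lab, Dance 45, Kettlebell Basics.
Cardio 60 starts after Kettlebell Fusion ends, so Kettlebell Fusion has no further overlaps.
Boxing Express starts after Cardio 60 ends, so Cardio 60 has no further overlaps.
Dance Circuit starts before Boxing Express ends → Boxing Express and Dance Circuit overlap.
Core Lab starts after Boxing Express ends, so Boxing Express has no further overlaps.
Core Lab starts after Dance Circuit ends, so Dance Circuit has no further overlaps.
Dance 45 starts after Core Lab ends, so Core Lab has no further overlaps.
Kettlebell Basics starts after Dance 45 ends.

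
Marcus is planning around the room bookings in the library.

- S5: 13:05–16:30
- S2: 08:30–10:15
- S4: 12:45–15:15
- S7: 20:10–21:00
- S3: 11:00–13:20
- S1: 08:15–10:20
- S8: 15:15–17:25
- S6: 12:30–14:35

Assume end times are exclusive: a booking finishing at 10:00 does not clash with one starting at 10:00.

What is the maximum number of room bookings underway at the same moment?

Sweep the timeline, counting +1 at each start and −1 at each end (ends before starts at a tie):
08:15 start S1 → 1
08:30 start S2 → 2
10:15 end S2 → 1
10:20 end S1 → 0
11:00 start S3 → 1
12:30 start S6 → 2
12:45 start S4 → 3
13:05 start S5 → 4
13:20 end S3 → 3
14:35 end S6 → 2
15:15 end S4 → 1
15:15 start S8 → 2
16:30 end S5 → 1
17:25 end S8 → 0
20:10 start S7 → 1
21:00 end S7 → 0
Peak is 4, at 13:05 (S3, S4, S5, S6).

4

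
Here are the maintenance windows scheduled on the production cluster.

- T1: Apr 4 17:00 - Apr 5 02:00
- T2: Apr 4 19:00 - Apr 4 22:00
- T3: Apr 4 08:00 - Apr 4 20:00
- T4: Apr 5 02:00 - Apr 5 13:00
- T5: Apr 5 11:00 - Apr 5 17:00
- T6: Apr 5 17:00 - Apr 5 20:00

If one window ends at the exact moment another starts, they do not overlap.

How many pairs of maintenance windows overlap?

4

Check each pair: they overlap iff neither finishes before the other starts.
Sorted by start: T3, T1, T2, T4, T5, T6.
T1 starts before T3 ends → T3 and T1 overlap.
T2 starts before T3 ends → T3 and T2 overlap.
T4 starts after T3 ends — done with T3.
T2 starts before T1 ends → T1 and T2 overlap.
T4 starts exactly when T1 ends (back-to-back, no overlap) — done with T1.
T4 starts after T2 ends — done with T2.
T5 starts before T4 ends → T4 and T5 overlap.
T6 starts after T4 ends.
T6 starts exactly when T5 ends (back-to-back, no overlap).
Overlapping pairs: T1 & T2, T1 & T3, T2 & T3, T4 & T5 — 4 in total.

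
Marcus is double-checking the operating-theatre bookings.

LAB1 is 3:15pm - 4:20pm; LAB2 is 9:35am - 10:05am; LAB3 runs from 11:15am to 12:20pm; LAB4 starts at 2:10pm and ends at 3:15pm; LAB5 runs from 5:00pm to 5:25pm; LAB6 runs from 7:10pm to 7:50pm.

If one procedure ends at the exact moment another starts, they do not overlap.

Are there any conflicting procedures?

Sorted by start: LAB2, LAB3, LAB4, LAB1, LAB5, LAB6.
LAB3 starts after LAB2 ends — done with LAB2.
LAB4 starts after LAB3 ends — done with LAB3.
LAB1 starts exactly when LAB4 ends (back-to-back, no overlap) — done with LAB4.
LAB5 starts after LAB1 ends — done with LAB1.
LAB6 starts after LAB5 ends.
Every pair is clear; the schedule has no overlaps.

No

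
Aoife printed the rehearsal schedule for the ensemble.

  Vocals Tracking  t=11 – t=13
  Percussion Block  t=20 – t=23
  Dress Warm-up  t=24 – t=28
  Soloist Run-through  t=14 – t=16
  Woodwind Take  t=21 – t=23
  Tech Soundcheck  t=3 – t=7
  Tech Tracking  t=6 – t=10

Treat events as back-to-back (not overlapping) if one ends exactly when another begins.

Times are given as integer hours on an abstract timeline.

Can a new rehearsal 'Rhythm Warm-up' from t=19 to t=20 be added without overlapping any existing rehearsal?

Yes — the slot is free

Tech Soundcheck: ends t=7 at or before Rhythm Warm-up starts t=19 → clear.
Tech Tracking: ends t=10 at or before Rhythm Warm-up starts t=19 → clear.
Vocals Tracking: ends t=13 at or before Rhythm Warm-up starts t=19 → clear.
Soloist Run-through: ends t=16 at or before Rhythm Warm-up starts t=19 → clear.
Percussion Block: starts t=20 at or after Rhythm Warm-up ends t=20 → clear.
Woodwind Take: starts t=21 at or after Rhythm Warm-up ends t=20 → clear.
Dress Warm-up: starts t=24 at or after Rhythm Warm-up ends t=20 → clear.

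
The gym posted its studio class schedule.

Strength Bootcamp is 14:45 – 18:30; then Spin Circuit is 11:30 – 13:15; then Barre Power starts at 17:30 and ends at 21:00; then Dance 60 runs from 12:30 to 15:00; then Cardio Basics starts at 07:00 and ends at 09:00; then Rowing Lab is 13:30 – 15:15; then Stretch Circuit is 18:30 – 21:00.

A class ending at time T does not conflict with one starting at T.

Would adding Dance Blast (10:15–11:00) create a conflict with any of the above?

No — it doesn't clash with anything

Cardio Basics: ends 09:00 at or before Dance Blast starts 10:15 → clear.
Spin Circuit: starts 11:30 at or after Dance Blast ends 11:00 → clear.
Dance 60: starts 12:30 at or after Dance Blast ends 11:00 → clear.
Rowing Lab: starts 13:30 at or after Dance Blast ends 11:00 → clear.
Strength Bootcamp: starts 14:45 at or after Dance Blast ends 11:00 → clear.
Barre Power: starts 17:30 at or after Dance Blast ends 11:00 → clear.
Stretch Circuit: starts 18:30 at or after Dance Blast ends 11:00 → clear.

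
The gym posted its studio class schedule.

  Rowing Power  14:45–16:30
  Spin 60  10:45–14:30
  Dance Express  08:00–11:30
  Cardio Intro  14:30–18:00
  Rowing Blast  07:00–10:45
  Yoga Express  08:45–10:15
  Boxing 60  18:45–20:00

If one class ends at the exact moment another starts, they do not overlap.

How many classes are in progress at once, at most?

Sort all start/end points and keep a running count:
07:00 start Rowing Blast → 1
08:00 start Dance Express → 2
08:45 start Yoga Express → 3
10:15 end Yoga Express → 2
10:45 end Rowing Blast → 1
10:45 start Spin 60 → 2
11:30 end Dance Express → 1
14:30 end Spin 60 → 0
14:30 start Cardio Intro → 1
14:45 start Rowing Power → 2
16:30 end Rowing Power → 1
18:00 end Cardio Intro → 0
18:45 start Boxing 60 → 1
20:00 end Boxing 60 → 0
Peak is 3, at 08:45 (Dance Express, Rowing Blast, Yoga Express).

3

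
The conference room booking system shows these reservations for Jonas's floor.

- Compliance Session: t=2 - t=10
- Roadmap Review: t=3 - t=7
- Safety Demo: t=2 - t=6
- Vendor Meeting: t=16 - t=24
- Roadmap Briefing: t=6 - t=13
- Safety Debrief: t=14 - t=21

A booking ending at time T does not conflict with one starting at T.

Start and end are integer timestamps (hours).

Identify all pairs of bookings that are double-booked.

Check each pair: they overlap iff neither finishes before the other starts.
Sorted by start: Compliance Session, Safety Demo, Roadmap Review, Roadmap Briefing, Safety Debrief, Vendor Meeting.
Safety Demo starts before Compliance Session ends → Compliance Session and Safety Demo overlap.
Roadmap Review starts before Compliance Session ends → Compliance Session and Roadmap Review overlap.
Roadmap Briefing starts before Compliance Session ends → Compliance Session and Roadmap Briefing overlap.
Safety Debrief starts after Compliance Session ends — done with Compliance Session.
Roadmap Review starts before Safety Demo ends → Safety Demo and Roadmap Review overlap.
Roadmap Briefing starts exactly when Safety Demo ends (back-to-back, no overlap) — done with Safety Demo.
Roadmap Briefing starts before Roadmap Review ends → Roadmap Review and Roadmap Briefing overlap.
Safety Debrief starts after Roadmap Review ends — done with Roadmap Review.
Safety Debrief starts after Roadmap Briefing ends — done with Roadmap Briefing.
Vendor Meeting starts before Safety Debrief ends → Safety Debrief and Vendor Meeting overlap.

Compliance Session & Roadmap Briefing, Compliance Session & Roadmap Review, Compliance Session & Safety Demo, Roadmap Briefing & Roadmap Review, Roadmap Review & Safety Demo, Safety Debrief & Vendor Meeting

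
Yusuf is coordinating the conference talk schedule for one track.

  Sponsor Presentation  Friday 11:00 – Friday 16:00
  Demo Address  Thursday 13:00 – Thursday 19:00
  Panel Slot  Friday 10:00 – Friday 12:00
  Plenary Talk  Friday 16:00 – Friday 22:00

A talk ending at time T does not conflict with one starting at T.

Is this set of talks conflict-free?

No

Sorted by start: Demo Address, Panel Slot, Sponsor Presentation, Plenary Talk.
Panel Slot starts after Demo Address ends; Demo Address is clear from here.
Sponsor Presentation starts before Panel Slot ends → Panel Slot and Sponsor Presentation overlap.
That's a conflict, so the schedule is not conflict-free.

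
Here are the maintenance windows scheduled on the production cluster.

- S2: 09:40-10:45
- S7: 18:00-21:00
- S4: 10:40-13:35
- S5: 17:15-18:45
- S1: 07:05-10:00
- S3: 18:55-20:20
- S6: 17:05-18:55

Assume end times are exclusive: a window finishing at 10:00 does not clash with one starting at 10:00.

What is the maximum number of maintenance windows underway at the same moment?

3

Sort all start/end points and keep a running count:
07:05 start S1 → 1
09:40 start S2 → 2
10:00 end S1 → 1
10:40 start S4 → 2
10:45 end S2 → 1
13:35 end S4 → 0
17:05 start S6 → 1
17:15 start S5 → 2
18:00 start S7 → 3
18:45 end S5 → 2
18:55 end S6 → 1
18:55 start S3 → 2
20:20 end S3 → 1
21:00 end S7 → 0
Peak is 3, at 18:00 (S5, S6, S7).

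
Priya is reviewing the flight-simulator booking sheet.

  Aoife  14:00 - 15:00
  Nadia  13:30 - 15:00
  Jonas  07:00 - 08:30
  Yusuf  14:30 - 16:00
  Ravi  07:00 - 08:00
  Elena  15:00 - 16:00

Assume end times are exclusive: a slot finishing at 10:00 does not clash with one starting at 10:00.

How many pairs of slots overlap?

Two intervals overlap when each starts before the other ends.
Sorted by start: Jonas, Ravi, Nadia, Aoife, Yusuf, Elena.
Ravi starts before Jonas ends → Jonas and Ravi overlap.
Nadia starts after Jonas ends — done with Jonas.
Nadia starts after Ravi ends — done with Ravi.
Aoife starts before Nadia ends → Nadia and Aoife overlap.
Yusuf starts before Nadia ends → Nadia and Yusuf overlap.
Elena starts exactly when Nadia ends (back-to-back, no overlap).
Yusuf starts before Aoife ends → Aoife and Yusuf overlap.
Elena starts exactly when Aoife ends (back-to-back, no overlap).
Elena starts before Yusuf ends → Yusuf and Elena overlap.
Overlapping pairs: Aoife & Nadia, Aoife & Yusuf, Elena & Yusuf, Jonas & Ravi, Nadia & Yusuf — 5 in total.

5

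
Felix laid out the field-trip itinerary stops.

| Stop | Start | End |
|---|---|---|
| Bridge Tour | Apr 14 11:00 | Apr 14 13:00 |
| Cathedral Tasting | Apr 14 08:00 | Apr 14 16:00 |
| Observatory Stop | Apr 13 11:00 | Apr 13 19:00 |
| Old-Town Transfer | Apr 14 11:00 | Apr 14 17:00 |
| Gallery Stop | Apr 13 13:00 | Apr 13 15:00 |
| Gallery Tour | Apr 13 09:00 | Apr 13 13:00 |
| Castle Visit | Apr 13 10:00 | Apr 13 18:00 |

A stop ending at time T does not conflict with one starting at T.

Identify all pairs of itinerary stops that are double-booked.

Sorted by start: Gallery Tour, Castle Visit, Observatory Stop, Gallery Stop, Cathedral Tasting, Old-Town Transfer, Bridge Tour.
Castle Visit starts before Gallery Tour ends → Gallery Tour and Castle Visit overlap.
Observatory Stop starts before Gallery Tour ends → Gallery Tour and Observatory Stop overlap.
Gallery Stop starts exactly when Gallery Tour ends (back-to-back, no overlap); Gallery Tour is clear from here.
Observatory Stop starts before Castle Visit ends → Castle Visit and Observatory Stop overlap.
Gallery Stop starts before Castle Visit ends → Castle Visit and Gallery Stop overlap.
Cathedral Tasting starts after Castle Visit ends; Castle Visit is clear from here.
Gallery Stop starts before Observatory Stop ends → Observatory Stop and Gallery Stop overlap.
Cathedral Tasting starts after Observatory Stop ends; Observatory Stop is clear from here.
Cathedral Tasting starts after Gallery Stop ends; Gallery Stop is clear from here.
Old-Town Transfer starts before Cathedral Tasting ends → Cathedral Tasting and Old-Town Transfer overlap.
Bridge Tour starts before Cathedral Tasting ends → Cathedral Tasting and Bridge Tour overlap.
Bridge Tour starts before Old-Town Transfer ends → Old-Town Transfer and Bridge Tour overlap.

Bridge Tour & Cathedral Tasting, Bridge Tour & Old-Town Transfer, Castle Visit & Gallery Stop, Castle Visit & Gallery Tour, Castle Visit & Observatory Stop, Cathedral Tasting & Old-Town Transfer, Gallery Stop & Observatory Stop, Gallery Tour & Observatory Stop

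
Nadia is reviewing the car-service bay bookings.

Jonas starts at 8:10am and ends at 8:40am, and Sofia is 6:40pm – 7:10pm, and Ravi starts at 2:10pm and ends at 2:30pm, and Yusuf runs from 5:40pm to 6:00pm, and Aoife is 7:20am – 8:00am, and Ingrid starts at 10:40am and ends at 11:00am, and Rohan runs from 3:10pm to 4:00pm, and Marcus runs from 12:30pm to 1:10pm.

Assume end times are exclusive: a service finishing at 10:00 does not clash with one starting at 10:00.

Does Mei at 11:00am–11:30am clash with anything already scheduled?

Aoife: ends 8:00am at or before Mei starts 11:00am → clear.
Jonas: ends 8:40am at or before Mei starts 11:00am → clear.
Ingrid: ends 11:00am at or before Mei starts 11:00am → clear.
Marcus: starts 12:30pm at or after Mei ends 11:30am → clear.
Ravi: starts 2:10pm at or after Mei ends 11:30am → clear.
Rohan: starts 3:10pm at or after Mei ends 11:30am → clear.
Yusuf: starts 5:40pm at or after Mei ends 11:30am → clear.
Sofia: starts 6:40pm at or after Mei ends 11:30am → clear.

No — it doesn't clash with anything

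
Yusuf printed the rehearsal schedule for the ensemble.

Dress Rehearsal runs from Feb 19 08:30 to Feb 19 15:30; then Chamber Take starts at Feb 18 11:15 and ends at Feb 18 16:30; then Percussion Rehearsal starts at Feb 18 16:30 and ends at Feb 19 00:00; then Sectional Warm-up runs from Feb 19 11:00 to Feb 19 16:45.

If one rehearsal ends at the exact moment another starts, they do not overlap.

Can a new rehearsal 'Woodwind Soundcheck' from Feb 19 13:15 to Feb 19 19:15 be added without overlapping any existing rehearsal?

No — it overlaps Dress Rehearsal, Sectional Warm-up

Chamber Take: ends Feb 18 16:30 at or before Woodwind Soundcheck starts Feb 19 13:15 → clear.
Percussion Rehearsal: ends Feb 19 00:00 at or before Woodwind Soundcheck starts Feb 19 13:15 → clear.
Dress Rehearsal: starts Feb 19 08:30 before Woodwind Soundcheck ends Feb 19 19:15, and ends Feb 19 15:30 after Woodwind Soundcheck starts Feb 19 13:15 → overlap.
Sectional Warm-up: starts Feb 19 11:00 before Woodwind Soundcheck ends Feb 19 19:15, and ends Feb 19 16:45 after Woodwind Soundcheck starts Feb 19 13:15 → overlap.
Woodwind Soundcheck overlaps Sectional Warm-up, Dress Rehearsal.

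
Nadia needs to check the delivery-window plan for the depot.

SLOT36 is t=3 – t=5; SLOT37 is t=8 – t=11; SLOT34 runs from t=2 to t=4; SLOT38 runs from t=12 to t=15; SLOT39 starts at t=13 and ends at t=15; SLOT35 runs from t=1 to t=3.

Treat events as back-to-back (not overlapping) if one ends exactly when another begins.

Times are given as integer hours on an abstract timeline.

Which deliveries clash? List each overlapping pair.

Sorted by start: SLOT35, SLOT34, SLOT36, SLOT37, SLOT38, SLOT39.
SLOT34 starts before SLOT35 ends → SLOT35 and SLOT34 overlap.
SLOT36 starts exactly when SLOT35 ends (back-to-back, no overlap), so SLOT35 has no further overlaps.
SLOT36 starts before SLOT34 ends → SLOT34 and SLOT36 overlap.
SLOT37 starts after SLOT34 ends, so SLOT34 has no further overlaps.
SLOT37 starts after SLOT36 ends, so SLOT36 has no further overlaps.
SLOT38 starts after SLOT37 ends, so SLOT37 has no further overlaps.
SLOT39 starts before SLOT38 ends → SLOT38 and SLOT39 overlap.

SLOT34 & SLOT35, SLOT34 & SLOT36, SLOT38 & SLOT39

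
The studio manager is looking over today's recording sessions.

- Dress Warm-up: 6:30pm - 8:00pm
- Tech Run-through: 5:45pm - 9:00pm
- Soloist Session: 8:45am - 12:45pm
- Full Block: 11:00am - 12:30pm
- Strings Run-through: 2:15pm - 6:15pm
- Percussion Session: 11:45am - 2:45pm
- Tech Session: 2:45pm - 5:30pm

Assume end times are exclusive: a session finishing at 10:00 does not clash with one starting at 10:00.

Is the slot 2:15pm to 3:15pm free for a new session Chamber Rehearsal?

No — it overlaps Percussion Session, Strings Run-through, Tech Session

Soloist Session: ends 12:45pm at or before Chamber Rehearsal starts 2:15pm → clear.
Full Block: ends 12:30pm at or before Chamber Rehearsal starts 2:15pm → clear.
Percussion Session: starts 11:45am before Chamber Rehearsal ends 3:15pm, and ends 2:45pm after Chamber Rehearsal starts 2:15pm → overlap.
Strings Run-through: starts 2:15pm before Chamber Rehearsal ends 3:15pm, and ends 6:15pm after Chamber Rehearsal starts 2:15pm → overlap.
Tech Session: starts 2:45pm before Chamber Rehearsal ends 3:15pm, and ends 5:30pm after Chamber Rehearsal starts 2:15pm → overlap.
Tech Run-through: starts 5:45pm at or after Chamber Rehearsal ends 3:15pm → clear.
Dress Warm-up: starts 6:30pm at or after Chamber Rehearsal ends 3:15pm → clear.
Chamber Rehearsal overlaps Percussion Session, Tech Session, Strings Run-through.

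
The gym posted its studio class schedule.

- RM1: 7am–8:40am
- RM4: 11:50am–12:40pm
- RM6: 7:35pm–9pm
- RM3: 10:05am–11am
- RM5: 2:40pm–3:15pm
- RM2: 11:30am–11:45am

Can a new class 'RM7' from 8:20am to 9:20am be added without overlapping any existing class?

RM1: starts 7am before RM7 ends 9:20am, and ends 8:40am after RM7 starts 8:20am → overlap.
RM3: starts 10:05am at or after RM7 ends 9:20am → clear.
RM2: starts 11:30am at or after RM7 ends 9:20am → clear.
RM4: starts 11:50am at or after RM7 ends 9:20am → clear.
RM5: starts 2:40pm at or after RM7 ends 9:20am → clear.
RM6: starts 7:35pm at or after RM7 ends 9:20am → clear.
RM7 overlaps RM1.

No — it overlaps RM1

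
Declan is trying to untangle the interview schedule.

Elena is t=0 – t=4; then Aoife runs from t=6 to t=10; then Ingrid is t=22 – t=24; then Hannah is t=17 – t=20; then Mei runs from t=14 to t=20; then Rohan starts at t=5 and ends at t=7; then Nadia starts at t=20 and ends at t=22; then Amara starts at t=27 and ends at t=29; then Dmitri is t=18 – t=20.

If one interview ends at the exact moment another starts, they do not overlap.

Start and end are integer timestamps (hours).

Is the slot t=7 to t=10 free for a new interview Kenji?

No — it overlaps Aoife

Elena: ends t=4 at or before Kenji starts t=7 → clear.
Rohan: ends t=7 at or before Kenji starts t=7 → clear.
Aoife: starts t=6 before Kenji ends t=10, and ends t=10 after Kenji starts t=7 → overlap.
Mei: starts t=14 at or after Kenji ends t=10 → clear.
Hannah: starts t=17 at or after Kenji ends t=10 → clear.
Dmitri: starts t=18 at or after Kenji ends t=10 → clear.
Nadia: starts t=20 at or after Kenji ends t=10 → clear.
Ingrid: starts t=22 at or after Kenji ends t=10 → clear.
Amara: starts t=27 at or after Kenji ends t=10 → clear.
Kenji overlaps Aoife.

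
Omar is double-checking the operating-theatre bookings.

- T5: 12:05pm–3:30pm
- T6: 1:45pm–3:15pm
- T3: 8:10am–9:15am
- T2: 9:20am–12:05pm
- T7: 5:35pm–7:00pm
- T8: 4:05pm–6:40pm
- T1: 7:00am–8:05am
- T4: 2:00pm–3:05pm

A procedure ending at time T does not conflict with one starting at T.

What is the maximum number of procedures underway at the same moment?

3

Walk through starts and ends in time order (an end at T is processed before a start at T):
7:00am start T1 → 1
8:05am end T1 → 0
8:10am start T3 → 1
9:15am end T3 → 0
9:20am start T2 → 1
12:05pm end T2 → 0
12:05pm start T5 → 1
1:45pm start T6 → 2
2:00pm start T4 → 3
3:05pm end T4 → 2
3:15pm end T6 → 1
3:30pm end T5 → 0
4:05pm start T8 → 1
5:35pm start T7 → 2
6:40pm end T8 → 1
7:00pm end T7 → 0
Peak is 3, at 2:00pm (T4, T5, T6).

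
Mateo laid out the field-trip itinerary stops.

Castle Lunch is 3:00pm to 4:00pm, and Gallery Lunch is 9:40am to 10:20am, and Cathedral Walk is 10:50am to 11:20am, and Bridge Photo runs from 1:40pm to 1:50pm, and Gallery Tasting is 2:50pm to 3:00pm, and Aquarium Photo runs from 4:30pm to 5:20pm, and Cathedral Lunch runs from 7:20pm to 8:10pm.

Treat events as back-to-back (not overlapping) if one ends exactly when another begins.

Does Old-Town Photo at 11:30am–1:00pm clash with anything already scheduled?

No — it doesn't clash with anything

Gallery Lunch: ends 10:20am at or before Old-Town Photo starts 11:30am → clear.
Cathedral Walk: ends 11:20am at or before Old-Town Photo starts 11:30am → clear.
Bridge Photo: starts 1:40pm at or after Old-Town Photo ends 1:00pm → clear.
Gallery Tasting: starts 2:50pm at or after Old-Town Photo ends 1:00pm → clear.
Castle Lunch: starts 3:00pm at or after Old-Town Photo ends 1:00pm → clear.
Aquarium Photo: starts 4:30pm at or after Old-Town Photo ends 1:00pm → clear.
Cathedral Lunch: starts 7:20pm at or after Old-Town Photo ends 1:00pm → clear.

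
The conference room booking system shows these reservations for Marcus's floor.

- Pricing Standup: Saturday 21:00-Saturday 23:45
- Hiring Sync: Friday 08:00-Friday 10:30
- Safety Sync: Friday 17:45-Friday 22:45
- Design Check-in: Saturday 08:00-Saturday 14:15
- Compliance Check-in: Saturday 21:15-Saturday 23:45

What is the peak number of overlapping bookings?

2

Sweep the timeline, counting +1 at each start and −1 at each end (ends before starts at a tie):
Friday 08:00 start Hiring Sync → 1
Friday 10:30 end Hiring Sync → 0
Friday 17:45 start Safety Sync → 1
Friday 22:45 end Safety Sync → 0
Saturday 08:00 start Design Check-in → 1
Saturday 14:15 end Design Check-in → 0
Saturday 21:00 start Pricing Standup → 1
Saturday 21:15 start Compliance Check-in → 2
Saturday 23:45 end Compliance Check-in → 1
Saturday 23:45 end Pricing Standup → 0
Peak is 2, at Saturday 21:15 (Compliance Check-in, Pricing Standup).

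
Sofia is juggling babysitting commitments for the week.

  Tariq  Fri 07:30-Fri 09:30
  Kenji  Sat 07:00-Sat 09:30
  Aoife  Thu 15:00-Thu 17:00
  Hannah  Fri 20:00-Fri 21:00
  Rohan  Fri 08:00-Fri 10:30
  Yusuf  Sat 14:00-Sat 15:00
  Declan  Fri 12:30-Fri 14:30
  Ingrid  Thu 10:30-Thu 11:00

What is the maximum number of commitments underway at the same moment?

2

Sort all start/end points and keep a running count:
Thu 10:30 start Ingrid → 1
Thu 11:00 end Ingrid → 0
Thu 15:00 start Aoife → 1
Thu 17:00 end Aoife → 0
Fri 07:30 start Tariq → 1
Fri 08:00 start Rohan → 2
Fri 09:30 end Tariq → 1
Fri 10:30 end Rohan → 0
Fri 12:30 start Declan → 1
Fri 14:30 end Declan → 0
Fri 20:00 start Hannah → 1
Fri 21:00 end Hannah → 0
Sat 07:00 start Kenji → 1
Sat 09:30 end Kenji → 0
Sat 14:00 start Yusuf → 1
Sat 15:00 end Yusuf → 0
Peak is 2, at Fri 08:00 (Rohan, Tariq).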